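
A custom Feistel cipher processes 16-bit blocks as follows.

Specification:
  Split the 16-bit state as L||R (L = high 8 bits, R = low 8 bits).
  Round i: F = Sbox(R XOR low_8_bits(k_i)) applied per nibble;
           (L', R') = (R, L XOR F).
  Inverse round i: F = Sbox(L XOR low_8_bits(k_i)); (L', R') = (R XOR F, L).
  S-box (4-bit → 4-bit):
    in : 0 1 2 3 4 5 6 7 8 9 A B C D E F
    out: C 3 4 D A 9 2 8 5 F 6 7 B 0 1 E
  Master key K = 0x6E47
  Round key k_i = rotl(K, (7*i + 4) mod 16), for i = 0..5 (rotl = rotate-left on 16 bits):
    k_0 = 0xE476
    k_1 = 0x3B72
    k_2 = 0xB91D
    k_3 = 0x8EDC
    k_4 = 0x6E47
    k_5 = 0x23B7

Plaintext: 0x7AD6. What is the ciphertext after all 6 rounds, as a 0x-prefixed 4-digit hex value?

s_0 = plaintext = 0x7AD6
s_1 = Round(s_0, k_0) = 0xD616
s_2 = Round(s_1, k_1) = 0x16FC
s_3 = Round(s_2, k_2) = 0xFC05
s_4 = Round(s_3, k_3) = 0x05F3
s_5 = Round(s_4, k_4) = 0xF37F
s_6 = Round(s_5, k_5) = 0x7F46

0x7F46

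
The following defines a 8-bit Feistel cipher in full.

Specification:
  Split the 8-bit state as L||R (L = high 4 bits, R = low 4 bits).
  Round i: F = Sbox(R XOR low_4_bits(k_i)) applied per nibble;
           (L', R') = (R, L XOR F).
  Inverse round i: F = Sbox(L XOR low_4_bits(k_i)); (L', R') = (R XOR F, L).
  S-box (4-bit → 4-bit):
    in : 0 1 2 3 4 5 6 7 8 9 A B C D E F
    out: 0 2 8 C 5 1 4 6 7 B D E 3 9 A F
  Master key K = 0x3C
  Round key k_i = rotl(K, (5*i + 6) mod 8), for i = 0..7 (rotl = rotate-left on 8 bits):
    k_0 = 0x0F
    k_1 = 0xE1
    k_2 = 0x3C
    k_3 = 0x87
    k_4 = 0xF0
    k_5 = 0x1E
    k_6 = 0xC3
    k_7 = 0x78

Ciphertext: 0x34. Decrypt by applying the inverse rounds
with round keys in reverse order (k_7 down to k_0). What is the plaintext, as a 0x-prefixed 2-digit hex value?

0x10

s_0 = ciphertext = 0x34
s_1 = InvRound(s_0, k_7) = 0xA3
s_2 = InvRound(s_1, k_6) = 0x8A
s_3 = InvRound(s_2, k_5) = 0xE8
s_4 = InvRound(s_3, k_4) = 0x2E
s_5 = InvRound(s_4, k_3) = 0xF2
s_6 = InvRound(s_5, k_2) = 0xEF
s_7 = InvRound(s_6, k_1) = 0x0E
s_8 = InvRound(s_7, k_0) = 0x10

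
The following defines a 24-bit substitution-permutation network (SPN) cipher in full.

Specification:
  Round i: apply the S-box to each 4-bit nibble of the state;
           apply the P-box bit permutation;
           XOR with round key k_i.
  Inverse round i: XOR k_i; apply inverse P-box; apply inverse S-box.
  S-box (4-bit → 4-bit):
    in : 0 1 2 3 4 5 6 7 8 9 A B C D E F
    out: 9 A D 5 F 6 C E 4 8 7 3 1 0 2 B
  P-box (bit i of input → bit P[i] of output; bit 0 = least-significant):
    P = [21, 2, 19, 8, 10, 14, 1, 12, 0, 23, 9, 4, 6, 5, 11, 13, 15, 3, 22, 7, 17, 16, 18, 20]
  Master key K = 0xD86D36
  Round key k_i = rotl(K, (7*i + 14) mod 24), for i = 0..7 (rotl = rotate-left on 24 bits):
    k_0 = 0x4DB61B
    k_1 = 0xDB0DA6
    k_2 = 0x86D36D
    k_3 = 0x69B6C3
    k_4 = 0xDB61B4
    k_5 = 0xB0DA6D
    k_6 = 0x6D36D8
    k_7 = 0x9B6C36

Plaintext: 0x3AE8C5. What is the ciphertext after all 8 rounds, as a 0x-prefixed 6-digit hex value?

s_0 = plaintext = 0x3AE8C5
s_1 = Round(s_0, k_0) = 0x033037
s_2 = Round(s_1, k_1) = 0x8180F1
s_3 = Round(s_2, k_2) = 0x828EF0
s_4 = Round(s_3, k_3) = 0x8D6B43
s_5 = Round(s_4, k_4) = 0x771DB7
s_6 = Round(s_5, k_5) = 0xEDBFC1
s_7 = Round(s_6, k_6) = 0xEC33AD
s_8 = Round(s_7, k_7) = 0x9AA275

0x9AA275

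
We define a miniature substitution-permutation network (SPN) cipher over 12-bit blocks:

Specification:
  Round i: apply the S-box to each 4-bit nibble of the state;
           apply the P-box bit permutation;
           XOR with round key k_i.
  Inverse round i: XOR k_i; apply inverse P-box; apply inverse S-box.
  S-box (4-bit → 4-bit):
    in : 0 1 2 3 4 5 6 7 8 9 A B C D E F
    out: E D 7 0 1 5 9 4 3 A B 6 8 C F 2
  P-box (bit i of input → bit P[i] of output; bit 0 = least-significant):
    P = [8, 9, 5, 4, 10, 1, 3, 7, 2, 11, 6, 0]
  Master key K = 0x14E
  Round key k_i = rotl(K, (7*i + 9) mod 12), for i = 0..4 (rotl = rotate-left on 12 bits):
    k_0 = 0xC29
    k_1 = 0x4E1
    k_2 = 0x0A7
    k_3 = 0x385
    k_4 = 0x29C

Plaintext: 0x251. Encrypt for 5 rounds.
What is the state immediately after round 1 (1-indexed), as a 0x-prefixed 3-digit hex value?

0x155

s_0 = plaintext = 0x251
s_1 = Round(s_0, k_0) = 0x155
s_2 = Round(s_1, k_1) = 0x18C
s_3 = Round(s_2, k_2) = 0x4F0
s_4 = Round(s_3, k_3) = 0x1B3
s_5 = Round(s_4, k_4) = 0x2D3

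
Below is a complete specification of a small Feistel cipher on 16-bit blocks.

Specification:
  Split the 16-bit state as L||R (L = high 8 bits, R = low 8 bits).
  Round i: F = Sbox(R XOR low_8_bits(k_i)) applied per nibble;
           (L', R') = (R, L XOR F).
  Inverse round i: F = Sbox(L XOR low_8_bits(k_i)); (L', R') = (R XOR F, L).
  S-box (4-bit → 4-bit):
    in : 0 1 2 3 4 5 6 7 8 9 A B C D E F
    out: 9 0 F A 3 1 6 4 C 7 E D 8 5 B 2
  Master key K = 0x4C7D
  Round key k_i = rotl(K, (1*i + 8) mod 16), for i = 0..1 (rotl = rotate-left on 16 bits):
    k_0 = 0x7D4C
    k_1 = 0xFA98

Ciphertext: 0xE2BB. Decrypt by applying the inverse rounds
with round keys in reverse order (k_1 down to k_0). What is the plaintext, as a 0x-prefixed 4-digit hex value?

s_0 = ciphertext = 0xE2BB
s_1 = InvRound(s_0, k_1) = 0xF5E2
s_2 = InvRound(s_1, k_0) = 0x35F5

0x35F5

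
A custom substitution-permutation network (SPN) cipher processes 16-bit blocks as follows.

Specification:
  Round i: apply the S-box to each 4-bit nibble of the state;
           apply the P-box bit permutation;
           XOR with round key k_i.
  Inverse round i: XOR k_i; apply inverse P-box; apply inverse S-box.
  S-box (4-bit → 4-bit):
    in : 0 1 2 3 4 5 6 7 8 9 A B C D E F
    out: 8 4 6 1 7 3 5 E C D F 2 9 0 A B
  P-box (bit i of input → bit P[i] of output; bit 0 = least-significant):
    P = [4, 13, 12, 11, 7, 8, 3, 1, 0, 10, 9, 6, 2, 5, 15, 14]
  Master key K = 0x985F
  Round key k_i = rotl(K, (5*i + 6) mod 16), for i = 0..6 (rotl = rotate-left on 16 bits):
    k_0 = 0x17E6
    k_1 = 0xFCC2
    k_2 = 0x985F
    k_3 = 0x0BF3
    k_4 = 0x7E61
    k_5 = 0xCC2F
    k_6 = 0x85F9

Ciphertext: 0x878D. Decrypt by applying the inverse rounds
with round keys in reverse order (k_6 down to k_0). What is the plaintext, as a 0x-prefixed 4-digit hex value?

0xDCFD

s_0 = ciphertext = 0x878D
s_1 = InvRound(s_0, k_6) = 0x58D3
s_2 = InvRound(s_1, k_5) = 0x4E66
s_3 = InvRound(s_2, k_4) = 0x3302
s_4 = InvRound(s_3, k_3) = 0xBC3A
s_5 = InvRound(s_4, k_2) = 0x5FDB
s_6 = InvRound(s_5, k_1) = 0x1625
s_7 = InvRound(s_6, k_0) = 0xDCFD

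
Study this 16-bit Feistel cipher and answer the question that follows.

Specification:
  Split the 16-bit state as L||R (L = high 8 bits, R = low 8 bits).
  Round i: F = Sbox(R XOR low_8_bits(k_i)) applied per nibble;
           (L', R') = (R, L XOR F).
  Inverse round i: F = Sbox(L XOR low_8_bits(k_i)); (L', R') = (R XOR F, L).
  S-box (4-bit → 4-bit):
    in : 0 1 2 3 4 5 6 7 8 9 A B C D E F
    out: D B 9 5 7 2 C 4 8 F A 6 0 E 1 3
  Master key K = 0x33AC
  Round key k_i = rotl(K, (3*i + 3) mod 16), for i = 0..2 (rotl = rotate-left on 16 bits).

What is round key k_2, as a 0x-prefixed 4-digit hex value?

0x5867

K = 0x33AC
k_0 = rotl(K, (3*0+3) mod 16) = rotl(K, 3) = 0x9D61
k_1 = rotl(K, (3*1+3) mod 16) = rotl(K, 6) = 0xEB0C
k_2 = rotl(K, (3*2+3) mod 16) = rotl(K, 9) = 0x5867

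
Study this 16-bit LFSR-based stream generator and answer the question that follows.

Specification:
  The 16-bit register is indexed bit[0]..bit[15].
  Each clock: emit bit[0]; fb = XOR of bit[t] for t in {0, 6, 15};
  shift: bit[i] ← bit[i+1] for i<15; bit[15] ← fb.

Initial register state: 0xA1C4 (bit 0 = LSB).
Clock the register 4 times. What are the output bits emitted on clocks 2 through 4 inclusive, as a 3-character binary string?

reg_0 = 0xA1C4
clock 1: out=0, reg = 0x50E2
clock 2: out=0, reg = 0xA871
clock 3: out=1, reg = 0xD438
clock 4: out=0, reg = 0xEA1C

010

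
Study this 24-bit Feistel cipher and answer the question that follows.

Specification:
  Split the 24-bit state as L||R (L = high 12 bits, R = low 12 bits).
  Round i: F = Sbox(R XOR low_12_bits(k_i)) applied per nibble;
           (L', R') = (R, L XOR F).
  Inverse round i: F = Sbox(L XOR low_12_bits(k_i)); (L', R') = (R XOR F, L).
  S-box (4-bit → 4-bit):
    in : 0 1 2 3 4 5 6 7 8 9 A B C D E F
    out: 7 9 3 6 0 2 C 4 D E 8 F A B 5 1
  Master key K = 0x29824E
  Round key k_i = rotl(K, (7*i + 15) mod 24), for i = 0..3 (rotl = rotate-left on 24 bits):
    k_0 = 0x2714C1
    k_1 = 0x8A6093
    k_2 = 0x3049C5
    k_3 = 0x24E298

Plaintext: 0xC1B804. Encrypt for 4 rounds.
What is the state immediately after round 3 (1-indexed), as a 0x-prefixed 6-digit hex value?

0x43CDA7

s_0 = plaintext = 0xC1B804
s_1 = Round(s_0, k_0) = 0x8046B9
s_2 = Round(s_1, k_1) = 0x6B943C
s_3 = Round(s_2, k_2) = 0x43CDA7
s_4 = Round(s_3, k_3) = 0xDA755D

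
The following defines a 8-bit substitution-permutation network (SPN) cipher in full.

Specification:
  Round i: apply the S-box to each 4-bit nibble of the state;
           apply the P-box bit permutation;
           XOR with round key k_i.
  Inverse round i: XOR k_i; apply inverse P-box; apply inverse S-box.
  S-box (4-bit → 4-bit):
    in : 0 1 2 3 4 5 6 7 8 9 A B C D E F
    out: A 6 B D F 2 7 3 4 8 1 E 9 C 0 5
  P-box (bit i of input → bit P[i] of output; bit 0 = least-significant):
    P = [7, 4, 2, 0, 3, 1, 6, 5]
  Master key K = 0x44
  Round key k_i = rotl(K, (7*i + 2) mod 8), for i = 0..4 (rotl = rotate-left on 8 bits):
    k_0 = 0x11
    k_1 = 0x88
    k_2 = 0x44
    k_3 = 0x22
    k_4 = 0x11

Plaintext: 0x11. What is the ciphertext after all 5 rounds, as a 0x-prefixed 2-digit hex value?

0xAD

s_0 = plaintext = 0x11
s_1 = Round(s_0, k_0) = 0x47
s_2 = Round(s_1, k_1) = 0x72
s_3 = Round(s_2, k_2) = 0xDF
s_4 = Round(s_3, k_3) = 0xC6
s_5 = Round(s_4, k_4) = 0xAD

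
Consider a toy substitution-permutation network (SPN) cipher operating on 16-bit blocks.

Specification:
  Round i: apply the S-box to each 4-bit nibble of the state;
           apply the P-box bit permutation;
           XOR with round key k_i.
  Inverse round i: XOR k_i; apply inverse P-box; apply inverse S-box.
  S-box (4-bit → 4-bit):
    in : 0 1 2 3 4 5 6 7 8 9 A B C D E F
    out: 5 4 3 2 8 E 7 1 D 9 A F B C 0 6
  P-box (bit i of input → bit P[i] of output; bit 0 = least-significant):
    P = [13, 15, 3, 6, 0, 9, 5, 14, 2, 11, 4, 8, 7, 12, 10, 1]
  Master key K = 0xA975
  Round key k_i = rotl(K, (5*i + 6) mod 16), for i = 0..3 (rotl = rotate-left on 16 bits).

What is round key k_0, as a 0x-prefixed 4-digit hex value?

K = 0xA975
k_0 = rotl(K, (5*0+6) mod 16) = rotl(K, 6) = 0x5D6A

0x5D6A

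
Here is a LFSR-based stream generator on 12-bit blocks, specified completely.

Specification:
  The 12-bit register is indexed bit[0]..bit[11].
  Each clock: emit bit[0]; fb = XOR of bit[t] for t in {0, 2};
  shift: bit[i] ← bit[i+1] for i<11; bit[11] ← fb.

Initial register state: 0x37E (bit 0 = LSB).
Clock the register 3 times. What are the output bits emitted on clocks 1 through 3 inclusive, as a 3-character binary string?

011

reg_0 = 0x37E
clock 1: out=0, reg = 0x9BF
clock 2: out=1, reg = 0x4DF
clock 3: out=1, reg = 0x26F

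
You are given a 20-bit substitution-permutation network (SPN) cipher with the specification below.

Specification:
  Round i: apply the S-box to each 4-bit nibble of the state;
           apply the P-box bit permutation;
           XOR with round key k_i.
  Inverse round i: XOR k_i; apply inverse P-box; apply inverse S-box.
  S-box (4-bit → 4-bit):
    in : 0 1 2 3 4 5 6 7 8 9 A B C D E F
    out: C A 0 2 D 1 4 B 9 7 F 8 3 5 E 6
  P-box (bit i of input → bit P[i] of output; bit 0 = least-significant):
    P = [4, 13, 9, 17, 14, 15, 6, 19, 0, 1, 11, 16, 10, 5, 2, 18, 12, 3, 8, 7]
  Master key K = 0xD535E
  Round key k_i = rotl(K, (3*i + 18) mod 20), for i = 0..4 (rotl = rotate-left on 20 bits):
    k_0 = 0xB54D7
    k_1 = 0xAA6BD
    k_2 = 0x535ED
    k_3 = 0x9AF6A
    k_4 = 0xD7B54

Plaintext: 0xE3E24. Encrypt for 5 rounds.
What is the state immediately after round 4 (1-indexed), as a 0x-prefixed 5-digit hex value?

0xFA4FE

s_0 = plaintext = 0xE3E24
s_1 = Round(s_0, k_0) = 0x85F6D
s_2 = Round(s_1, k_1) = 0xAB86F
s_3 = Round(s_2, k_2) = 0x00624
s_4 = Round(s_3, k_3) = 0xFA4FE
s_5 = Round(s_4, k_4) = 0xAD439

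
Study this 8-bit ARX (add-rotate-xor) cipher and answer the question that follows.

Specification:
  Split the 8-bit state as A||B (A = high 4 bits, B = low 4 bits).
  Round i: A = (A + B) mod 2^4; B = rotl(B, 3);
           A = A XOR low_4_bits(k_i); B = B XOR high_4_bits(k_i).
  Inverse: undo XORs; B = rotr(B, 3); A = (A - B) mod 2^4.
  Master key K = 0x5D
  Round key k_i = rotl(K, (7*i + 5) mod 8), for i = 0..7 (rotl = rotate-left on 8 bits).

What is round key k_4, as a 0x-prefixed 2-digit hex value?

K = 0x5D
k_0 = rotl(K, (7*0+5) mod 8) = rotl(K, 5) = 0xAB
k_1 = rotl(K, (7*1+5) mod 8) = rotl(K, 4) = 0xD5
k_2 = rotl(K, (7*2+5) mod 8) = rotl(K, 3) = 0xEA
k_3 = rotl(K, (7*3+5) mod 8) = rotl(K, 2) = 0x75
k_4 = rotl(K, (7*4+5) mod 8) = rotl(K, 1) = 0xBA

0xBA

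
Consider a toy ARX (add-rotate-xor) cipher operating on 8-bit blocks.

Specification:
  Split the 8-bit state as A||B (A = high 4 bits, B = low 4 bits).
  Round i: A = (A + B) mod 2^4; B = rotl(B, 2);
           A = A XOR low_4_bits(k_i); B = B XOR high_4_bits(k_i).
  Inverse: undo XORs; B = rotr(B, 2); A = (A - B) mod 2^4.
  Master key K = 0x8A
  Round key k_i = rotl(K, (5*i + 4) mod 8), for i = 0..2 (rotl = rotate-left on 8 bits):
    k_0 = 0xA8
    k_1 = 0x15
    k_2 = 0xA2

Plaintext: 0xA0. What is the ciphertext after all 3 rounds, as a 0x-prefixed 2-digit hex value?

0x64

s_0 = plaintext = 0xA0
s_1 = Round(s_0, k_0) = 0x2A
s_2 = Round(s_1, k_1) = 0x9B
s_3 = Round(s_2, k_2) = 0x64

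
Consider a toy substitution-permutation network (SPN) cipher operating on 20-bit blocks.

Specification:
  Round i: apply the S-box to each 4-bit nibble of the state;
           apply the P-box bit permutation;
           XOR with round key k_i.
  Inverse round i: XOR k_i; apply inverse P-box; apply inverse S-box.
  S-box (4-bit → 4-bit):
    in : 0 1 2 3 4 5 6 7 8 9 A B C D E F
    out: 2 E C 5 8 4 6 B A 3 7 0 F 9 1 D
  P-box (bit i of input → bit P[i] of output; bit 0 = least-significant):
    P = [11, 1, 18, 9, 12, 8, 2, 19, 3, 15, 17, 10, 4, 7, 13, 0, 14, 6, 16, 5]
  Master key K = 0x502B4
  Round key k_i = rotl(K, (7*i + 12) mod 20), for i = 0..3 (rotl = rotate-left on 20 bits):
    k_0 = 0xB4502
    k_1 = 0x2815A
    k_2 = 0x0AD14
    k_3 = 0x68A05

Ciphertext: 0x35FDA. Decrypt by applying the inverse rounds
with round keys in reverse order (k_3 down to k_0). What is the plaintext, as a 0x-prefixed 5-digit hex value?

0x9064F

s_0 = ciphertext = 0x35FDA
s_1 = InvRound(s_0, k_3) = 0xA77A6
s_2 = InvRound(s_1, k_2) = 0xD96D7
s_3 = InvRound(s_2, k_1) = 0x58FC2
s_4 = InvRound(s_3, k_0) = 0x9064F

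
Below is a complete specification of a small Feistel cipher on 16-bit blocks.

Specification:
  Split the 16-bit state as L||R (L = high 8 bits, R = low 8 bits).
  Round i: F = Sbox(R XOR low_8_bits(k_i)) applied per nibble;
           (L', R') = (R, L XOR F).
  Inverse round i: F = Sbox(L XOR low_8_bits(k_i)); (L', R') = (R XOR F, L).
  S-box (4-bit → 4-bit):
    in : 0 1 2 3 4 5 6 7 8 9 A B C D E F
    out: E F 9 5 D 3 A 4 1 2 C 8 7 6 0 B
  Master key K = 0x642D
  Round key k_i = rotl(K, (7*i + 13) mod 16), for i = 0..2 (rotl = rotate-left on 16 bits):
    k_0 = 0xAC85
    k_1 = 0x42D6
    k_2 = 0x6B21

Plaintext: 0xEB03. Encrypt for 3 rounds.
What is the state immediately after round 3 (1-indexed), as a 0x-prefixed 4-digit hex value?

s_0 = plaintext = 0xEB03
s_1 = Round(s_0, k_0) = 0x03F1
s_2 = Round(s_1, k_1) = 0xF197
s_3 = Round(s_2, k_2) = 0x977B

0x977B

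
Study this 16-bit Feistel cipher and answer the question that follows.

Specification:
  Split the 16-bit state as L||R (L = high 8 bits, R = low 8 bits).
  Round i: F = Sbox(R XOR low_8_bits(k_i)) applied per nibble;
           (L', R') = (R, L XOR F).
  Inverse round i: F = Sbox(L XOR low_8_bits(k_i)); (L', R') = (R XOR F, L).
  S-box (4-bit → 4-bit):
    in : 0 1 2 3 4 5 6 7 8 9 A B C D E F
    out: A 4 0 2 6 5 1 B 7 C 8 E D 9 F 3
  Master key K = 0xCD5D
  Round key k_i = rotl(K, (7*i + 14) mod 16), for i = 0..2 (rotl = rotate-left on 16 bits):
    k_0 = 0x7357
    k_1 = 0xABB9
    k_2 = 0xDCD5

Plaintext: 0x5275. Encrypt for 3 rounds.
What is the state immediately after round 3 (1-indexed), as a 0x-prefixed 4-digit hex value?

0x8B0D

s_0 = plaintext = 0x5275
s_1 = Round(s_0, k_0) = 0x7552
s_2 = Round(s_1, k_1) = 0x528B
s_3 = Round(s_2, k_2) = 0x8B0D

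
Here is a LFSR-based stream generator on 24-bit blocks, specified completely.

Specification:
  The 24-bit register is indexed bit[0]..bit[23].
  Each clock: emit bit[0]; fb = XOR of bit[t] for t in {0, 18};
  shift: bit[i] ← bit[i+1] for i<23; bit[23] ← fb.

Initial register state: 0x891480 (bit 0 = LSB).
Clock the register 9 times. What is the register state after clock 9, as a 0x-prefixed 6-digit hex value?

0x11448A

reg_0 = 0x891480
clock 1: out=0, reg = 0x448A40
clock 2: out=0, reg = 0xA24520
clock 3: out=0, reg = 0x512290
clock 4: out=0, reg = 0x289148
clock 5: out=0, reg = 0x1448A4
clock 6: out=0, reg = 0x8A2452
clock 7: out=0, reg = 0x451229
clock 8: out=1, reg = 0x228914
clock 9: out=0, reg = 0x11448A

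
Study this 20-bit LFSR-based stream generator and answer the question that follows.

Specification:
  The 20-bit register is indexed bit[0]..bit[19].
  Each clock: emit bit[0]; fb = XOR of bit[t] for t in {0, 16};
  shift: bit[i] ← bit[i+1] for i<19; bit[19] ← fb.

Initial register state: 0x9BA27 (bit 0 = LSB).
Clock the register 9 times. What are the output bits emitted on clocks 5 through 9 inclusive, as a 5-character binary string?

reg_0 = 0x9BA27
clock 1: out=1, reg = 0x4DD13
clock 2: out=1, reg = 0xA6E89
clock 3: out=1, reg = 0xD3744
clock 4: out=0, reg = 0xE9BA2
clock 5: out=0, reg = 0x74DD1
clock 6: out=1, reg = 0x3A6E8
clock 7: out=0, reg = 0x9D374
clock 8: out=0, reg = 0xCE9BA
clock 9: out=0, reg = 0x674DD

01000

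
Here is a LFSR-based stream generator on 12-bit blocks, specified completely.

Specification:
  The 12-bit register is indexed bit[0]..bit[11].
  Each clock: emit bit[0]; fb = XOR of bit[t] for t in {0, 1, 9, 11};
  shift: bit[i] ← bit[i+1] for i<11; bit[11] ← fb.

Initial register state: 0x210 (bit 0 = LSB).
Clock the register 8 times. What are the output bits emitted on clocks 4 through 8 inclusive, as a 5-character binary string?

reg_0 = 0x210
clock 1: out=0, reg = 0x908
clock 2: out=0, reg = 0xC84
clock 3: out=0, reg = 0xE42
clock 4: out=0, reg = 0xF21
clock 5: out=1, reg = 0xF90
clock 6: out=0, reg = 0x7C8
clock 7: out=0, reg = 0xBE4
clock 8: out=0, reg = 0x5F2

01000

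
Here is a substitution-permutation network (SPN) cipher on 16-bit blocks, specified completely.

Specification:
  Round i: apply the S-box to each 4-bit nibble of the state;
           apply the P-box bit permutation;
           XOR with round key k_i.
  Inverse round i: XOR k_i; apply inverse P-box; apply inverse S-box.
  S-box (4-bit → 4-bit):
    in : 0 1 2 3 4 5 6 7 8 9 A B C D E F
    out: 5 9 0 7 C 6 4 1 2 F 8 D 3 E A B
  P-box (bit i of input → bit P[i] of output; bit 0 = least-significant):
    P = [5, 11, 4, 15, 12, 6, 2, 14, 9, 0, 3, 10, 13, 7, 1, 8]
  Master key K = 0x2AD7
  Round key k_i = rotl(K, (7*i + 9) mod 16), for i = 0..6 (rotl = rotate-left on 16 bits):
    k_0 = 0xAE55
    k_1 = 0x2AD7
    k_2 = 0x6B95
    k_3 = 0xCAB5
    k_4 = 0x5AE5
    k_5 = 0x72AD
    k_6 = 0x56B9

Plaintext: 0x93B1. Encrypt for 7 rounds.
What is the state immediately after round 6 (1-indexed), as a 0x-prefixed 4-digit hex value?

s_0 = plaintext = 0x93B1
s_1 = Round(s_0, k_0) = 0x5DFA
s_2 = Round(s_1, k_1) = 0xFE1C
s_3 = Round(s_2, k_2) = 0x1634
s_4 = Round(s_3, k_3) = 0x7BE9
s_5 = Round(s_4, k_4) = 0xB49D
s_6 = Round(s_5, k_5) = 0x8FF3
s_7 = Round(s_6, k_6) = 0x0848

0x8FF3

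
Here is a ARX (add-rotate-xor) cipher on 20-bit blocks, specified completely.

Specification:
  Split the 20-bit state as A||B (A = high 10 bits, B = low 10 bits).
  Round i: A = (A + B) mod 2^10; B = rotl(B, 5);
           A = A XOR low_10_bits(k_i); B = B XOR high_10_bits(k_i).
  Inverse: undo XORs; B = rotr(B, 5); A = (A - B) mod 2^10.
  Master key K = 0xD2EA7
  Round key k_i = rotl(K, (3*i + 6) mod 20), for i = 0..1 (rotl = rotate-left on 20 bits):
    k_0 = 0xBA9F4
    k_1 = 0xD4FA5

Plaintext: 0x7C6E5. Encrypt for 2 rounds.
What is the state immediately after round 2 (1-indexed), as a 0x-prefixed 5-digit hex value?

s_0 = plaintext = 0x7C6E5
s_1 = Round(s_0, k_0) = 0x48A5D
s_2 = Round(s_1, k_1) = 0x368E1

0x368E1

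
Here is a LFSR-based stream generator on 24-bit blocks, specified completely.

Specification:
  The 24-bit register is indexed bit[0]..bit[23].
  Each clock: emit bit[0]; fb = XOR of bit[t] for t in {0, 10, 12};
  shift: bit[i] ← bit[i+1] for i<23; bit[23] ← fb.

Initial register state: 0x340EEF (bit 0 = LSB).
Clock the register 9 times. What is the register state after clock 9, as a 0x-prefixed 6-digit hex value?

0x561A07

reg_0 = 0x340EEF
clock 1: out=1, reg = 0x1A0777
clock 2: out=1, reg = 0x0D03BB
clock 3: out=1, reg = 0x8681DD
clock 4: out=1, reg = 0xC340EE
clock 5: out=0, reg = 0x61A077
clock 6: out=1, reg = 0xB0D03B
clock 7: out=1, reg = 0x58681D
clock 8: out=1, reg = 0xAC340E
clock 9: out=0, reg = 0x561A07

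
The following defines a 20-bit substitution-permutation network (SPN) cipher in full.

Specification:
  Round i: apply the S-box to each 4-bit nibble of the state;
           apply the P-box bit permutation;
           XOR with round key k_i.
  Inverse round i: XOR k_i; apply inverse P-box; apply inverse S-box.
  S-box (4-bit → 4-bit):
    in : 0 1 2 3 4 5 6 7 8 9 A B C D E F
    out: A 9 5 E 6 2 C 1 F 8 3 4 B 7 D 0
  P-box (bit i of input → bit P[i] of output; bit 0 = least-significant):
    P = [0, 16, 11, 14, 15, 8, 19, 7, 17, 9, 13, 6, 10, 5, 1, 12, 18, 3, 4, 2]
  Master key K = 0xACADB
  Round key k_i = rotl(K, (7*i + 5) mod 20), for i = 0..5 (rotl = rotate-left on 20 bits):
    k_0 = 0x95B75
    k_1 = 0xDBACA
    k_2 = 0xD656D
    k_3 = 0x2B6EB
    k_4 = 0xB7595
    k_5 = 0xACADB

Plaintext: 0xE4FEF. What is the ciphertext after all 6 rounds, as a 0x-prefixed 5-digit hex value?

0xF0B05

s_0 = plaintext = 0xE4FEF
s_1 = Round(s_0, k_0) = 0x5DBC3
s_2 = Round(s_1, k_1) = 0xC5760
s_3 = Round(s_2, k_2) = 0x225C1
s_4 = Round(s_3, k_3) = 0x67178
s_5 = Round(s_4, k_4) = 0x8B9C0
s_6 = Round(s_5, k_5) = 0xF0B05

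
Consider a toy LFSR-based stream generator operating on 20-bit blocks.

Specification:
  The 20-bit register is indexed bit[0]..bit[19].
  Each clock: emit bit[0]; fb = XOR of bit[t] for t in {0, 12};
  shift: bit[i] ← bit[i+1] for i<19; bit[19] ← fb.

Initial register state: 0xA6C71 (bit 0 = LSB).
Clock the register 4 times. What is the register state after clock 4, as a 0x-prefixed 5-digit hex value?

reg_0 = 0xA6C71
clock 1: out=1, reg = 0xD3638
clock 2: out=0, reg = 0xE9B1C
clock 3: out=0, reg = 0xF4D8E
clock 4: out=0, reg = 0x7A6C7

0x7A6C7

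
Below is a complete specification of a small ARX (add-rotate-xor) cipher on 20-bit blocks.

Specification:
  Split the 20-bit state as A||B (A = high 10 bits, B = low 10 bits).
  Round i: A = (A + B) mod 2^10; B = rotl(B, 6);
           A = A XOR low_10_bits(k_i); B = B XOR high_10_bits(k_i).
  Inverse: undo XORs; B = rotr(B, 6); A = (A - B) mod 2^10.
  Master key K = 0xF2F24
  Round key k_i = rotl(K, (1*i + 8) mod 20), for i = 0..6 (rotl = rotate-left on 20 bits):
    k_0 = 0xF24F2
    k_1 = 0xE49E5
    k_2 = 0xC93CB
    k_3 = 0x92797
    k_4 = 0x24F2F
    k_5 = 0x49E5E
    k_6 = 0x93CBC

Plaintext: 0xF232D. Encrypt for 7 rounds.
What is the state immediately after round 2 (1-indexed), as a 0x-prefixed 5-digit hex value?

0xC9D59

s_0 = plaintext = 0xF232D
s_1 = Round(s_0, k_0) = 0x81CBB
s_2 = Round(s_1, k_1) = 0xC9D59
s_3 = Round(s_2, k_2) = 0xD2D71
s_4 = Round(s_3, k_3) = 0xCAE1E
s_5 = Round(s_4, k_4) = 0x99B32
s_6 = Round(s_5, k_5) = 0xF1994
s_7 = Round(s_6, k_6) = 0x79B56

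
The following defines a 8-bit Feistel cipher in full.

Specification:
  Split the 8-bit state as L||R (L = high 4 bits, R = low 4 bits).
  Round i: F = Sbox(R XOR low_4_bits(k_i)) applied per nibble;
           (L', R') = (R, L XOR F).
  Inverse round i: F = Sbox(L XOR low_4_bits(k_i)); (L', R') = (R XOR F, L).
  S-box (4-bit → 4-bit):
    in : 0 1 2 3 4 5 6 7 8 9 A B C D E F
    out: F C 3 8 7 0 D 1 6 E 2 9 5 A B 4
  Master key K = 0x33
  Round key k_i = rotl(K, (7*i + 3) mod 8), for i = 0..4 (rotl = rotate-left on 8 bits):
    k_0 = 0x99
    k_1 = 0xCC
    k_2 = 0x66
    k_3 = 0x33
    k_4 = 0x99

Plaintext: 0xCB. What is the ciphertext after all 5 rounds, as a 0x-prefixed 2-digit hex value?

0x6B

s_0 = plaintext = 0xCB
s_1 = Round(s_0, k_0) = 0xBF
s_2 = Round(s_1, k_1) = 0xF3
s_3 = Round(s_2, k_2) = 0x3F
s_4 = Round(s_3, k_3) = 0xF6
s_5 = Round(s_4, k_4) = 0x6B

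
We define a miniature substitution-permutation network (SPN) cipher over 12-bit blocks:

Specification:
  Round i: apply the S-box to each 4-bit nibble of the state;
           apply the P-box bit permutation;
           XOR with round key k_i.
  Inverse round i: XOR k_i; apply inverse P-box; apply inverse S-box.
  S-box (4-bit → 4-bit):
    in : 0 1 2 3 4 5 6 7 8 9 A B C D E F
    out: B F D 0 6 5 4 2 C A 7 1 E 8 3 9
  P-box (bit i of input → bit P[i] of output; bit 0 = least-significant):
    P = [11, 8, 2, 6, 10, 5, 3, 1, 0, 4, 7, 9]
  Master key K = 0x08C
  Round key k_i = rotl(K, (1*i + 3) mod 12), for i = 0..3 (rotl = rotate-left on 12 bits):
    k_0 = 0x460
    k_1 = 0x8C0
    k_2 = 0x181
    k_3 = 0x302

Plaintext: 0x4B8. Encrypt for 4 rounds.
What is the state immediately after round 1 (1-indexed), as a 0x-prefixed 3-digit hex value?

0x0B4

s_0 = plaintext = 0x4B8
s_1 = Round(s_0, k_0) = 0x0B4
s_2 = Round(s_1, k_1) = 0xFD5
s_3 = Round(s_2, k_2) = 0xB86
s_4 = Round(s_3, k_3) = 0x30D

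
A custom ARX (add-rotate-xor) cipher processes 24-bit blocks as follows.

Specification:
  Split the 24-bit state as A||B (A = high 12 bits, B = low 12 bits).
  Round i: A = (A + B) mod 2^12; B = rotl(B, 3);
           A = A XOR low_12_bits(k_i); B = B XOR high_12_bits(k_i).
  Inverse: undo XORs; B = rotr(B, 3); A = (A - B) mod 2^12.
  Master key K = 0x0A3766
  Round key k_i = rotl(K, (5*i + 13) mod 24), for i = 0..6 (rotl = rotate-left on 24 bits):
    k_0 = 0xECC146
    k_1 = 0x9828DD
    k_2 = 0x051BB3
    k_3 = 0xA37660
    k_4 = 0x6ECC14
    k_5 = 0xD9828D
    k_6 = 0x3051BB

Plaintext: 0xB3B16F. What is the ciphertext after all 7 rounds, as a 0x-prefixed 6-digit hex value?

s_0 = plaintext = 0xB3B16F
s_1 = Round(s_0, k_0) = 0xDEC5B4
s_2 = Round(s_1, k_1) = 0xB7D420
s_3 = Round(s_2, k_2) = 0x42E153
s_4 = Round(s_3, k_3) = 0x3E10AF
s_5 = Round(s_4, k_4) = 0x884394
s_6 = Round(s_5, k_5) = 0xE95139
s_7 = Round(s_6, k_6) = 0xE75ACD

0xE75ACD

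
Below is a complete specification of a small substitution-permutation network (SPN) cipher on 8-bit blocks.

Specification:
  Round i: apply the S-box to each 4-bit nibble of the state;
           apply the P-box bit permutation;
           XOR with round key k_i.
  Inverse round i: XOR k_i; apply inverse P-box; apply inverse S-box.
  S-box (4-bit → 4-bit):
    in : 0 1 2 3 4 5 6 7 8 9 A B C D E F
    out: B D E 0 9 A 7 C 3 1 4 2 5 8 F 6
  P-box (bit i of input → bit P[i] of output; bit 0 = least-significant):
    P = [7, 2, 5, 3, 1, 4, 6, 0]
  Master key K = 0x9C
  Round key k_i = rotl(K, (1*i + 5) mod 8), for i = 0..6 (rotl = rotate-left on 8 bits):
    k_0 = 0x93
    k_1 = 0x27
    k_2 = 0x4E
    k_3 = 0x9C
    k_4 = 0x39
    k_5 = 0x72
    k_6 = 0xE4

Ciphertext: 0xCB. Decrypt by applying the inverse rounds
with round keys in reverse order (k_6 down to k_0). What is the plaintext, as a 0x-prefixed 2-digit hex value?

0x8A

s_0 = ciphertext = 0xCB
s_1 = InvRound(s_0, k_6) = 0x42
s_2 = InvRound(s_1, k_5) = 0xBA
s_3 = InvRound(s_2, k_4) = 0x49
s_4 = InvRound(s_3, k_3) = 0x28
s_5 = InvRound(s_4, k_2) = 0xCF
s_6 = InvRound(s_5, k_1) = 0xA1
s_7 = InvRound(s_6, k_0) = 0x8A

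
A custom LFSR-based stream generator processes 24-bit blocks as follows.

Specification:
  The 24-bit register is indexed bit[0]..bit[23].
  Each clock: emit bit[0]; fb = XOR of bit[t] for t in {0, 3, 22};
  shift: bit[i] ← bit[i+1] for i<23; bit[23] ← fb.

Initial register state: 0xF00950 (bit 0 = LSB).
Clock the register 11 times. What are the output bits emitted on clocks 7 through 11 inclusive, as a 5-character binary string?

10100

reg_0 = 0xF00950
clock 1: out=0, reg = 0xF804A8
clock 2: out=0, reg = 0x7C0254
clock 3: out=0, reg = 0xBE012A
clock 4: out=0, reg = 0xDF0095
clock 5: out=1, reg = 0x6F804A
clock 6: out=0, reg = 0x37C025
clock 7: out=1, reg = 0x9BE012
clock 8: out=0, reg = 0x4DF009
clock 9: out=1, reg = 0xA6F804
clock 10: out=0, reg = 0x537C02
clock 11: out=0, reg = 0xA9BE01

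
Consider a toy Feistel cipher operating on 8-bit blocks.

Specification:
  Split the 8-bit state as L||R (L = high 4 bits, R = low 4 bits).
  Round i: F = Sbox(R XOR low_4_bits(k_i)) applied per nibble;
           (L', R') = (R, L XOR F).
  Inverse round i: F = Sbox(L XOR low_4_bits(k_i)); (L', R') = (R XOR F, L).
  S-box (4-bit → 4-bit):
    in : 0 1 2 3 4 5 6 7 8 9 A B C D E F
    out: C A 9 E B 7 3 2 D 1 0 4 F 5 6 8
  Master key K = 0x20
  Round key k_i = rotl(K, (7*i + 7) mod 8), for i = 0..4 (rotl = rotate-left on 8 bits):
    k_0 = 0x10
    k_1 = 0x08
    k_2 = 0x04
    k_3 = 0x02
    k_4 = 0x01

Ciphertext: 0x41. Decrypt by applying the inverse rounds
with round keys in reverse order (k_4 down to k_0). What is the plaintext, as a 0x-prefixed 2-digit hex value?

0xAF

s_0 = ciphertext = 0x41
s_1 = InvRound(s_0, k_4) = 0x64
s_2 = InvRound(s_1, k_3) = 0xF6
s_3 = InvRound(s_2, k_2) = 0x2F
s_4 = InvRound(s_3, k_1) = 0xF2
s_5 = InvRound(s_4, k_0) = 0xAF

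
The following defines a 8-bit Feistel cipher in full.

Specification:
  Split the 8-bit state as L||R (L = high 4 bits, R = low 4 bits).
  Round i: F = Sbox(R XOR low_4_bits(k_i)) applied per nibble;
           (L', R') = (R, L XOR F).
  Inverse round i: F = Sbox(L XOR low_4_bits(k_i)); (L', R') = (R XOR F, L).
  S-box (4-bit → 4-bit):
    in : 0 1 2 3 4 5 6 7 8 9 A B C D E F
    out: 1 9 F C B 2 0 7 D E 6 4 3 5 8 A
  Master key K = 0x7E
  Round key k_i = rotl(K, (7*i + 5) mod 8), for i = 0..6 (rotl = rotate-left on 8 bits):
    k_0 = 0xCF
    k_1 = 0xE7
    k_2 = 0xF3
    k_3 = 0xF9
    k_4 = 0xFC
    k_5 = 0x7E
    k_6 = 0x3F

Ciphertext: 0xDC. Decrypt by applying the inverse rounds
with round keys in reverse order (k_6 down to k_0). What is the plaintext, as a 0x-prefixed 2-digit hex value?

s_0 = ciphertext = 0xDC
s_1 = InvRound(s_0, k_6) = 0x3D
s_2 = InvRound(s_1, k_5) = 0x83
s_3 = InvRound(s_2, k_4) = 0x88
s_4 = InvRound(s_3, k_3) = 0x18
s_5 = InvRound(s_4, k_2) = 0x71
s_6 = InvRound(s_5, k_1) = 0x07
s_7 = InvRound(s_6, k_0) = 0xD0

0xD0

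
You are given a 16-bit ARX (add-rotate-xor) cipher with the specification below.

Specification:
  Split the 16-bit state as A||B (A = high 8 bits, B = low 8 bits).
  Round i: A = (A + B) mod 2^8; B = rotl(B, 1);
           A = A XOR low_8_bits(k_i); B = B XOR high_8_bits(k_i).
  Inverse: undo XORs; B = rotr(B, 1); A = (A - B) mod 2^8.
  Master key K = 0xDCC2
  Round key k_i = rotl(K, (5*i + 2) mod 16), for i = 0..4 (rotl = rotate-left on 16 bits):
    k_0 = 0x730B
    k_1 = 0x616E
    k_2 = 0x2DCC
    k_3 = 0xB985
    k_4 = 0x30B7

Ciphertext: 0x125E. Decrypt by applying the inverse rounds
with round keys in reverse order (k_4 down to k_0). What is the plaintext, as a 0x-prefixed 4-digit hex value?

s_0 = ciphertext = 0x125E
s_1 = InvRound(s_0, k_4) = 0x6E37
s_2 = InvRound(s_1, k_3) = 0xA447
s_3 = InvRound(s_2, k_2) = 0x3335
s_4 = InvRound(s_3, k_1) = 0x332A
s_5 = InvRound(s_4, k_0) = 0x8CAC

0x8CAC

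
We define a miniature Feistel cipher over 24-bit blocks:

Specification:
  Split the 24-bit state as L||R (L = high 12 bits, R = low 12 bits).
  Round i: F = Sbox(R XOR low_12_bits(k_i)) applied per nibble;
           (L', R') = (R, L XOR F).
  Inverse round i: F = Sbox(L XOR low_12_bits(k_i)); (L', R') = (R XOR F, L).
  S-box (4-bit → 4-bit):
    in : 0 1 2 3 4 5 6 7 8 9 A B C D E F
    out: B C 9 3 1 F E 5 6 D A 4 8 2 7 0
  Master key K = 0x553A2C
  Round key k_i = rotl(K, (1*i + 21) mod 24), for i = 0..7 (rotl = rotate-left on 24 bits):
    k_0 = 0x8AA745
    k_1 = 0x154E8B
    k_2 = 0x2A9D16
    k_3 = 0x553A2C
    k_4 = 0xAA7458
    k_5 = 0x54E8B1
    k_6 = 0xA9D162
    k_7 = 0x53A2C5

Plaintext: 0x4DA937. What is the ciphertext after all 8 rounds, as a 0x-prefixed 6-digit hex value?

0x713194

s_0 = plaintext = 0x4DA937
s_1 = Round(s_0, k_0) = 0x937383
s_2 = Round(s_1, k_1) = 0x383B81
s_3 = Round(s_2, k_2) = 0xB81D56
s_4 = Round(s_3, k_3) = 0xD56EDB
s_5 = Round(s_4, k_4) = 0xEDB735
s_6 = Round(s_5, k_5) = 0x735EBA
s_7 = Round(s_6, k_6) = 0xEBA713
s_8 = Round(s_7, k_7) = 0x713194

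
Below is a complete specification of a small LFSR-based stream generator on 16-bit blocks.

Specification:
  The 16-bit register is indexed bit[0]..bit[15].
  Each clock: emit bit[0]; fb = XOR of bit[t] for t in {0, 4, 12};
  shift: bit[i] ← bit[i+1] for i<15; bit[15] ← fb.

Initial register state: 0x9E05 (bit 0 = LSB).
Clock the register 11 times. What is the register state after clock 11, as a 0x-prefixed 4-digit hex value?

reg_0 = 0x9E05
clock 1: out=1, reg = 0x4F02
clock 2: out=0, reg = 0x2781
clock 3: out=1, reg = 0x93C0
clock 4: out=0, reg = 0xC9E0
clock 5: out=0, reg = 0x64F0
clock 6: out=0, reg = 0xB278
clock 7: out=0, reg = 0x593C
clock 8: out=0, reg = 0x2C9E
clock 9: out=0, reg = 0x964F
clock 10: out=1, reg = 0x4B27
clock 11: out=1, reg = 0xA593

0xA593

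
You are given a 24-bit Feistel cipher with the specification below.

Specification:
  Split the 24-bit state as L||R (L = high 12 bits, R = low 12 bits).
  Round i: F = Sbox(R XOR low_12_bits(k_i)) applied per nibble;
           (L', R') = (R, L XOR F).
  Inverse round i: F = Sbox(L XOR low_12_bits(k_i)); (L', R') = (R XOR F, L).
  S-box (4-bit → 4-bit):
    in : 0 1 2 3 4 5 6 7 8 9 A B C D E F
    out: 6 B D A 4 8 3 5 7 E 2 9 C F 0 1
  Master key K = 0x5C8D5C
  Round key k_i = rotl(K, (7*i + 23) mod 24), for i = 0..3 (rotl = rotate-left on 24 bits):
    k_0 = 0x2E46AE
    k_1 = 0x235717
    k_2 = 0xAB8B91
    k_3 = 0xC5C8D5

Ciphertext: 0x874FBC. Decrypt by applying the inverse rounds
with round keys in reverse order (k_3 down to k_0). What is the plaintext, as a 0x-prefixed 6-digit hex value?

s_0 = ciphertext = 0x874FBC
s_1 = InvRound(s_0, k_3) = 0x997874
s_2 = InvRound(s_1, k_2) = 0x517997
s_3 = InvRound(s_2, k_1) = 0x4F1517
s_4 = InvRound(s_3, k_0) = 0x8964F1

0x8964F1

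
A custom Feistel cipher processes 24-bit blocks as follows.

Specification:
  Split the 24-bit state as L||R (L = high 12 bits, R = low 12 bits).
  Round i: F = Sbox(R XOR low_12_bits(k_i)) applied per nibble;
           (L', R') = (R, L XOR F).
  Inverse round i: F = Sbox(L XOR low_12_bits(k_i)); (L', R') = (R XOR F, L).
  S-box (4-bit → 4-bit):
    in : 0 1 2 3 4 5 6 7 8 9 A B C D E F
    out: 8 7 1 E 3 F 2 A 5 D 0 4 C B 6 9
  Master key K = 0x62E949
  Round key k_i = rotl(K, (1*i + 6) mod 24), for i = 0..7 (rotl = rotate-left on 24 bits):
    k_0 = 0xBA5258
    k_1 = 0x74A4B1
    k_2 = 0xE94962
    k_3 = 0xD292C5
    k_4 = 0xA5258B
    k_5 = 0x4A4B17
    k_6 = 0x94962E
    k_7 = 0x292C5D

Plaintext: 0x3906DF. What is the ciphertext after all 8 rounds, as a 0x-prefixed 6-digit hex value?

s_0 = plaintext = 0x3906DF
s_1 = Round(s_0, k_0) = 0x6DF0CA
s_2 = Round(s_1, k_1) = 0x0CA57B
s_3 = Round(s_2, k_2) = 0x57BCB7
s_4 = Round(s_3, k_3) = 0xCB73DA
s_5 = Round(s_4, k_4) = 0x3DAE40
s_6 = Round(s_5, k_5) = 0xE40C20
s_7 = Round(s_6, k_6) = 0xC20EC6
s_8 = Round(s_7, k_7) = 0xEC6DF4

0xEC6DF4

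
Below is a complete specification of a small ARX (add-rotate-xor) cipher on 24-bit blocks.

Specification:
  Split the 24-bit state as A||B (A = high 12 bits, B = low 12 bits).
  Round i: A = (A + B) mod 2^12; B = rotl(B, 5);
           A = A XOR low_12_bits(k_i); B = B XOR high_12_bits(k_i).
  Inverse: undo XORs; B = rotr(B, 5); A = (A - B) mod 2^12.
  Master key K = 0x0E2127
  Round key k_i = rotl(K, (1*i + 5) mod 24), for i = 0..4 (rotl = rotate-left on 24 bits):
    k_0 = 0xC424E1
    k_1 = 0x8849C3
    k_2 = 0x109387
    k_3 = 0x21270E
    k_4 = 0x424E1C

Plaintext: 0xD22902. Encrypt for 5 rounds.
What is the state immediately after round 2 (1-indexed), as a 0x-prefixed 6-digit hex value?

0x716A9C

s_0 = plaintext = 0xD22902
s_1 = Round(s_0, k_0) = 0x2C5C10
s_2 = Round(s_1, k_1) = 0x716A9C
s_3 = Round(s_2, k_2) = 0x23529C
s_4 = Round(s_3, k_3) = 0x3DF197
s_5 = Round(s_4, k_4) = 0xB6A6C7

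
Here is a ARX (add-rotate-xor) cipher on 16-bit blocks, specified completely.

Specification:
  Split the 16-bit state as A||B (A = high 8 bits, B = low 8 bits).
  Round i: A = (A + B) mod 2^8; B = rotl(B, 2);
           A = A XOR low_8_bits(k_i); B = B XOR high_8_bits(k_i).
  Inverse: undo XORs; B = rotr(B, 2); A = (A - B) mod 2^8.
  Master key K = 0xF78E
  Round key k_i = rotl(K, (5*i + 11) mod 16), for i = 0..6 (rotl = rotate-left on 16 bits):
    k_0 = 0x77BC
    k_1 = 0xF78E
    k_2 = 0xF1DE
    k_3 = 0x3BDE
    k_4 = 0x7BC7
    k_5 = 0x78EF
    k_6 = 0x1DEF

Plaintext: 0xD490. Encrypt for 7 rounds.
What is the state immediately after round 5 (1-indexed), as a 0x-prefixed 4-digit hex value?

0x3E40

s_0 = plaintext = 0xD490
s_1 = Round(s_0, k_0) = 0xD835
s_2 = Round(s_1, k_1) = 0x8323
s_3 = Round(s_2, k_2) = 0x787D
s_4 = Round(s_3, k_3) = 0x2BCE
s_5 = Round(s_4, k_4) = 0x3E40
s_6 = Round(s_5, k_5) = 0x9179
s_7 = Round(s_6, k_6) = 0xE5F8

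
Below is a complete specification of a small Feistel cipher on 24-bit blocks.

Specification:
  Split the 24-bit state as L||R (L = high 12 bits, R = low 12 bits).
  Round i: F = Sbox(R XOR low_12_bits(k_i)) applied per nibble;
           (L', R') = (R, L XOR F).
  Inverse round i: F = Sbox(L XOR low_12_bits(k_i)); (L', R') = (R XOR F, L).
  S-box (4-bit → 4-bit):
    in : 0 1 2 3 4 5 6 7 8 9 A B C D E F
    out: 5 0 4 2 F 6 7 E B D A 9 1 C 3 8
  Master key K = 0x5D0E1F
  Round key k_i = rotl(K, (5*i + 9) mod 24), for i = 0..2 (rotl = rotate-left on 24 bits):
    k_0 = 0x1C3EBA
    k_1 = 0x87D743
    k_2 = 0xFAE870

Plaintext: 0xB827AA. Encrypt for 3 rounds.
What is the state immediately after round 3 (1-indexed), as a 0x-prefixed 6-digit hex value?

0x7B5E91

s_0 = plaintext = 0xB827AA
s_1 = Round(s_0, k_0) = 0x7AA687
s_2 = Round(s_1, k_1) = 0x6877B5
s_3 = Round(s_2, k_2) = 0x7B5E91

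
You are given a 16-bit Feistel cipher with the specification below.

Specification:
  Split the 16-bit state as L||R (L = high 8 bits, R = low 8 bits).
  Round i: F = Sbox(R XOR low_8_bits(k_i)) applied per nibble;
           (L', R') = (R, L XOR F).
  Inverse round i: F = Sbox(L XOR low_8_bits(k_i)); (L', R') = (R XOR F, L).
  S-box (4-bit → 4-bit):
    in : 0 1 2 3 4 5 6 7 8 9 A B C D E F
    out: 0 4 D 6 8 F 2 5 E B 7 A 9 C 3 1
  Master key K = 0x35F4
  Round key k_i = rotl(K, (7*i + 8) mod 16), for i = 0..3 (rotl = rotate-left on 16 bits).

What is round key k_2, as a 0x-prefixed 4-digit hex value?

0x7D0D

K = 0x35F4
k_0 = rotl(K, (7*0+8) mod 16) = rotl(K, 8) = 0xF435
k_1 = rotl(K, (7*1+8) mod 16) = rotl(K, 15) = 0x1AFA
k_2 = rotl(K, (7*2+8) mod 16) = rotl(K, 6) = 0x7D0D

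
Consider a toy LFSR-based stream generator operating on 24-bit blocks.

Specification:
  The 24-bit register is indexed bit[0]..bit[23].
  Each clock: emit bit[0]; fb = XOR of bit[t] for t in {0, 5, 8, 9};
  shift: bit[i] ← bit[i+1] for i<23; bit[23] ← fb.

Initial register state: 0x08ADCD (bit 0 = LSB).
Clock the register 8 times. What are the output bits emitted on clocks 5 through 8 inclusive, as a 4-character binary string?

reg_0 = 0x08ADCD
clock 1: out=1, reg = 0x0456E6
clock 2: out=0, reg = 0x022B73
clock 3: out=1, reg = 0x0115B9
clock 4: out=1, reg = 0x808ADC
clock 5: out=0, reg = 0xC0456E
clock 6: out=0, reg = 0x6022B7
clock 7: out=1, reg = 0xB0115B
clock 8: out=1, reg = 0x5808AD

0011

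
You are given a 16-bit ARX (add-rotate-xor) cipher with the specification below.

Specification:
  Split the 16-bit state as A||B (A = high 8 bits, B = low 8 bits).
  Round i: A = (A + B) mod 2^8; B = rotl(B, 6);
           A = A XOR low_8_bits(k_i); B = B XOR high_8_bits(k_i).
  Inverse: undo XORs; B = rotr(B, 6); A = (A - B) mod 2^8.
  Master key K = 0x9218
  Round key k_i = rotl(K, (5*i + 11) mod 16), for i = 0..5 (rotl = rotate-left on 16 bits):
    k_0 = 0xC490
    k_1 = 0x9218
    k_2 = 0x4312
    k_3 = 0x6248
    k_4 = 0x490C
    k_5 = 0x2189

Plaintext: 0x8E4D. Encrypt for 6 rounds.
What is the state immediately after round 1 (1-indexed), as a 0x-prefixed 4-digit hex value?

0x4B97

s_0 = plaintext = 0x8E4D
s_1 = Round(s_0, k_0) = 0x4B97
s_2 = Round(s_1, k_1) = 0xFA77
s_3 = Round(s_2, k_2) = 0x639E
s_4 = Round(s_3, k_3) = 0x49C5
s_5 = Round(s_4, k_4) = 0x0238
s_6 = Round(s_5, k_5) = 0xB32F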